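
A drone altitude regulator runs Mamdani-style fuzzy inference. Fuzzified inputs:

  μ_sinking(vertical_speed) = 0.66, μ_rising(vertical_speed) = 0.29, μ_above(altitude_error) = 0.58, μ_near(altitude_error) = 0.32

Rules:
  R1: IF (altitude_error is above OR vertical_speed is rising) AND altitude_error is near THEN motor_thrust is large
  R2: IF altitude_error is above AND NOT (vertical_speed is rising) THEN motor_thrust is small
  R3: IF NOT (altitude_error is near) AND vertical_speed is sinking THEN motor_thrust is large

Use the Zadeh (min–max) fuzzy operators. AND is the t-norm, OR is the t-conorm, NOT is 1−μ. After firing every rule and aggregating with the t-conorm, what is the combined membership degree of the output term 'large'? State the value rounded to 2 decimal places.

R1: (above=0.58 OR rising=0.29) = 0.58; AND[min(a, b)] with near=0.32 → w = 0.32
R2: above=0.58, ¬rising=1−0.29=0.71; AND[min(a, b)] → w = 0.58
R3: ¬near=1−0.32=0.68, sinking=0.66; AND[min(a, b)] → w = 0.66
Rules with consequent 'large': {R1, R3} → strengths 0.32, 0.66
Aggregate via t-conorm [max(a, b)]: 0.66

0.66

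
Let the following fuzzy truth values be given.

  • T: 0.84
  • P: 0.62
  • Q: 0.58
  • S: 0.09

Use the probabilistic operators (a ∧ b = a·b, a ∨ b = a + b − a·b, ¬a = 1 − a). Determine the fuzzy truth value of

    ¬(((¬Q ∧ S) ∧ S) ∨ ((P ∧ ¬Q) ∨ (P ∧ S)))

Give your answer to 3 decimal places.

0.696

¬Q = 1 − 0.5800 = 0.4200
¬Q ∧ S = a·b on (0.4200, 0.0900) = 0.0378
(¬Q ∧ S) ∧ S = a·b on (0.0378, 0.0900) = 0.0034
¬Q = 1 − 0.5800 = 0.4200
P ∧ ¬Q = a·b on (0.6200, 0.4200) = 0.2604
P ∧ S = a·b on (0.6200, 0.0900) = 0.0558
(P ∧ ¬Q) ∨ (P ∧ S) = a + b − a·b on (0.2604, 0.0558) = 0.3017
((¬Q ∧ S) ∧ S) ∨ ((P ∧ ¬Q) ∨ (P ∧ S)) = a + b − a·b on (0.0034, 0.3017) = 0.3040
¬(((¬Q ∧ S) ∧ S) ∨ ((P ∧ ¬Q) ∨ (P ∧ S))) = 1 − 0.3040 = 0.6960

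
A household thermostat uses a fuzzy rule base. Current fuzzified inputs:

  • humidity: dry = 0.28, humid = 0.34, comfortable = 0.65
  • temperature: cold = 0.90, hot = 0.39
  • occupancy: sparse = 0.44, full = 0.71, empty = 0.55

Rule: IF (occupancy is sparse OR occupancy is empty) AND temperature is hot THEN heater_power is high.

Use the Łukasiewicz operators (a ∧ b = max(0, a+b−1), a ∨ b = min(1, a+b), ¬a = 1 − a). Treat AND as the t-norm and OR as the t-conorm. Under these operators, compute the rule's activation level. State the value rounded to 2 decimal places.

0.38

firing strength: (sparse=0.44 OR empty=0.55) = 0.99; AND[max(0, a+b−1)] with hot=0.39 → w = 0.38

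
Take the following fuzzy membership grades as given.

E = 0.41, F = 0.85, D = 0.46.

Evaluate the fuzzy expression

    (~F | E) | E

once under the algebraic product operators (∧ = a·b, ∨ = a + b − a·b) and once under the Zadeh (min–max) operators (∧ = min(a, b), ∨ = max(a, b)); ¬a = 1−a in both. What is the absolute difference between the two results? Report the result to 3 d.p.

Under algebraic product:
  ~F = 1 − 0.8500 = 0.1500
  ~F | E = a + b − a·b on (0.1500, 0.4100) = 0.4985
  (~F | E) | E = a + b − a·b on (0.4985, 0.4100) = 0.7041
  → value = 0.7041
Under Zadeh (min–max):
  ~F = 1 − 0.85 = 0.15
  ~F | E = max(a, b) on (0.15, 0.41) = 0.41
  (~F | E) | E = max(a, b) on (0.41, 0.41) = 0.41
  → value = 0.4100
|0.7041 − 0.4100| = 0.294

0.294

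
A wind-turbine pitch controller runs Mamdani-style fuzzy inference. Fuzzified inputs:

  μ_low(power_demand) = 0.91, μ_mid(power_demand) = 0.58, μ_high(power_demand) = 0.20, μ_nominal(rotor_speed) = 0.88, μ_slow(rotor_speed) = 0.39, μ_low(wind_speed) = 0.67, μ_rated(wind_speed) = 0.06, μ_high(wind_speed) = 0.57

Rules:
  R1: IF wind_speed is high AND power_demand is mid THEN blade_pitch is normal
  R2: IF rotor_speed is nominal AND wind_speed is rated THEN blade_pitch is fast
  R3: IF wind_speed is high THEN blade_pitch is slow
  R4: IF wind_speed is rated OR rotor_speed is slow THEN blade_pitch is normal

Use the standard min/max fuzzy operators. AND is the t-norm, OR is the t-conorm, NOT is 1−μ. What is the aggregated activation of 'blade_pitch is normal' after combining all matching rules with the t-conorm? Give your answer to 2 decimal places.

R1: high=0.57, mid=0.58; AND[min(a, b)] → w = 0.57
R2: nominal=0.88, rated=0.06; AND[min(a, b)] → w = 0.06
R3: high=0.57 → w = 0.57
R4: rated=0.06, slow=0.39; OR[max(a, b)] → w = 0.39
Rules with consequent 'normal': {R1, R4} → strengths 0.57, 0.39
Aggregate via t-conorm [max(a, b)]: 0.57

0.57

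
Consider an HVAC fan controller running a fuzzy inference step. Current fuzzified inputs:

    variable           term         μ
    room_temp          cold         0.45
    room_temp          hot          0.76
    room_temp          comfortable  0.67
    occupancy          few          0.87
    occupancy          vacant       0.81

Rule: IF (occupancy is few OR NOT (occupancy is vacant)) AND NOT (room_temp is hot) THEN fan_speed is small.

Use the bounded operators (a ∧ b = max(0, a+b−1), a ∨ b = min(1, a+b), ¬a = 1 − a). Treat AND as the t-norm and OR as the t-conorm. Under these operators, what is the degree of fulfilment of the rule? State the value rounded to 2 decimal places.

0.24

firing strength: (few=0.87 OR ¬vacant=1−0.81=0.19) = 1.00; AND[max(0, a+b−1)] with ¬hot=1−0.76=0.24 → w = 0.24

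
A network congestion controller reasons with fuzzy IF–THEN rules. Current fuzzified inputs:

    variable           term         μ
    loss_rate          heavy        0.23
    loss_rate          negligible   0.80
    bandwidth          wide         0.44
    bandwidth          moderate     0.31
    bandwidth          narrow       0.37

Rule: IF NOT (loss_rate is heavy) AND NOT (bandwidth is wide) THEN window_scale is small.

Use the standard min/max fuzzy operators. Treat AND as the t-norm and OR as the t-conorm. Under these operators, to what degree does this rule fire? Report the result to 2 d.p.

firing strength: ¬heavy=1−0.23=0.77, ¬wide=1−0.44=0.56; AND[min(a, b)] → w = 0.56

0.56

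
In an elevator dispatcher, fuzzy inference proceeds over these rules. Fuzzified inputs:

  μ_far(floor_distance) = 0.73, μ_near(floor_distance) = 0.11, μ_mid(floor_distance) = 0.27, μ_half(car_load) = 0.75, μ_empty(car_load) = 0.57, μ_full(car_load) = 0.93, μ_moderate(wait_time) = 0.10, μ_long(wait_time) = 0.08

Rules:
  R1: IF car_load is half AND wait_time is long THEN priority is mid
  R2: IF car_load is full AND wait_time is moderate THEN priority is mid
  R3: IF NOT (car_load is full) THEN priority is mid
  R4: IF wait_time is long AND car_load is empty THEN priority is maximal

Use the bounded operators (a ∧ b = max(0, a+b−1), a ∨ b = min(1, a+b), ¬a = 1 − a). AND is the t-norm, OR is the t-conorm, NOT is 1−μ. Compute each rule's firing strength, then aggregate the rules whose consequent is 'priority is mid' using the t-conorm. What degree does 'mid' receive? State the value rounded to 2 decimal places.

R1: half=0.75, long=0.08; AND[max(0, a+b−1)] → w = 0.00
R2: full=0.93, moderate=0.10; AND[max(0, a+b−1)] → w = 0.03
R3: ¬full=1−0.93=0.07 → w = 0.07
R4: long=0.08, empty=0.57; AND[max(0, a+b−1)] → w = 0.00
Rules with consequent 'mid': {R1, R2, R3} → strengths 0.00, 0.03, 0.07
Aggregate via t-conorm [min(1, a+b)]: 0.10

0.10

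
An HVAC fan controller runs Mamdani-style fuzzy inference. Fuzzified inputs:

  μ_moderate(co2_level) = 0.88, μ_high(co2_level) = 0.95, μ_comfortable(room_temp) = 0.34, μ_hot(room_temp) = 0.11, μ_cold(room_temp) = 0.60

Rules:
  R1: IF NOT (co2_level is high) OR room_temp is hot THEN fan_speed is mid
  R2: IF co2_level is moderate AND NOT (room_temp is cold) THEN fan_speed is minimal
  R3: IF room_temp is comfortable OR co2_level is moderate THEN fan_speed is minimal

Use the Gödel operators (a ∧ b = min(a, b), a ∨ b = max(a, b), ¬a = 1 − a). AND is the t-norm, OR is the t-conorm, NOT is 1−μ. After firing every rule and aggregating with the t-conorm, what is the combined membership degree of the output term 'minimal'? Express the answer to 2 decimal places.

0.88

R1: ¬high=1−0.95=0.05, hot=0.11; OR[max(a, b)] → w = 0.11
R2: moderate=0.88, ¬cold=1−0.60=0.40; AND[min(a, b)] → w = 0.40
R3: comfortable=0.34, moderate=0.88; OR[max(a, b)] → w = 0.88
Rules with consequent 'minimal': {R2, R3} → strengths 0.40, 0.88
Aggregate via t-conorm [max(a, b)]: 0.88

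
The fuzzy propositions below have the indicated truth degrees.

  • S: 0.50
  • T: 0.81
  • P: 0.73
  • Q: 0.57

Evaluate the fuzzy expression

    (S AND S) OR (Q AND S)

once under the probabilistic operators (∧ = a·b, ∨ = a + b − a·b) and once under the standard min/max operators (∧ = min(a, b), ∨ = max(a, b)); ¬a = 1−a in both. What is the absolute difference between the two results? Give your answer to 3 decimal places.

Under probabilistic:
  S AND S = a·b on (0.5000, 0.5000) = 0.2500
  Q AND S = a·b on (0.5700, 0.5000) = 0.2850
  (S AND S) OR (Q AND S) = a + b − a·b on (0.2500, 0.2850) = 0.4637
  → value = 0.4637
Under standard min/max:
  S AND S = min(a, b) on (0.50, 0.50) = 0.50
  Q AND S = min(a, b) on (0.57, 0.50) = 0.50
  (S AND S) OR (Q AND S) = max(a, b) on (0.50, 0.50) = 0.50
  → value = 0.5000
|0.4637 − 0.5000| = 0.036

0.036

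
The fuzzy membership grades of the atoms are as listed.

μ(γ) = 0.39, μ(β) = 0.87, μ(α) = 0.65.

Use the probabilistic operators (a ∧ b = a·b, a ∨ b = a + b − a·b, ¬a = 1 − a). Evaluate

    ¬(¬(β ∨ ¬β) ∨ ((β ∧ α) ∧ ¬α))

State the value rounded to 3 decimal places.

¬β = 1 − 0.8700 = 0.1300
β ∨ ¬β = a + b − a·b on (0.8700, 0.1300) = 0.8869
¬(β ∨ ¬β) = 1 − 0.8869 = 0.1131
β ∧ α = a·b on (0.8700, 0.6500) = 0.5655
¬α = 1 − 0.6500 = 0.3500
(β ∧ α) ∧ ¬α = a·b on (0.5655, 0.3500) = 0.1979
¬(β ∨ ¬β) ∨ ((β ∧ α) ∧ ¬α) = a + b − a·b on (0.1131, 0.1979) = 0.2886
¬(¬(β ∨ ¬β) ∨ ((β ∧ α) ∧ ¬α)) = 1 − 0.2886 = 0.7114

0.711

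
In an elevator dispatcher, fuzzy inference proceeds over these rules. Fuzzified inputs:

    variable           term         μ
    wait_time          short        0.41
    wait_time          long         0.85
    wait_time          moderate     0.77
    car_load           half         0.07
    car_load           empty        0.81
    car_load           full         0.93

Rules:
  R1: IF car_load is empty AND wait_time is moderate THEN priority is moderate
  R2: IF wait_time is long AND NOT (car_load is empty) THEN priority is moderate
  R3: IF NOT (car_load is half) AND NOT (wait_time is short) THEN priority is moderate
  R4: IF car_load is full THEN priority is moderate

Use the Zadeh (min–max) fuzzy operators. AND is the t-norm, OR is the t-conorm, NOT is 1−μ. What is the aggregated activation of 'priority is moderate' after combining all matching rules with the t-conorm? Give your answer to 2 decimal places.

0.93

R1: empty=0.81, moderate=0.77; AND[min(a, b)] → w = 0.77
R2: long=0.85, ¬empty=1−0.81=0.19; AND[min(a, b)] → w = 0.19
R3: ¬half=1−0.07=0.93, ¬short=1−0.41=0.59; AND[min(a, b)] → w = 0.59
R4: full=0.93 → w = 0.93
Rules with consequent 'moderate': {R1, R2, R3, R4} → strengths 0.77, 0.19, 0.59, 0.93
Aggregate via t-conorm [max(a, b)]: 0.93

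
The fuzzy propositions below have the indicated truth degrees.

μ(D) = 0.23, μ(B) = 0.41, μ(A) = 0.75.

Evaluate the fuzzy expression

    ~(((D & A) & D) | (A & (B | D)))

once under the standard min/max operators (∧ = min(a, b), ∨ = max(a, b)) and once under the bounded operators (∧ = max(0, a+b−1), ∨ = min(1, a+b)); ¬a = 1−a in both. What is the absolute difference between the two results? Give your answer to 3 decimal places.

0.020

Under standard min/max:
  D & A = min(a, b) on (0.23, 0.75) = 0.23
  (D & A) & D = min(a, b) on (0.23, 0.23) = 0.23
  B | D = max(a, b) on (0.41, 0.23) = 0.41
  A & (B | D) = min(a, b) on (0.75, 0.41) = 0.41
  ((D & A) & D) | (A & (B | D)) = max(a, b) on (0.23, 0.41) = 0.41
  ~(((D & A) & D) | (A & (B | D))) = 1 − 0.41 = 0.59
  → value = 0.5900
Under bounded:
  D & A = max(0, a+b−1) on (0.23, 0.75) = 0.00
  (D & A) & D = max(0, a+b−1) on (0.00, 0.23) = 0.00
  B | D = min(1, a+b) on (0.41, 0.23) = 0.64
  A & (B | D) = max(0, a+b−1) on (0.75, 0.64) = 0.39
  ((D & A) & D) | (A & (B | D)) = min(1, a+b) on (0.00, 0.39) = 0.39
  ~(((D & A) & D) | (A & (B | D))) = 1 − 0.39 = 0.61
  → value = 0.6100
|0.5900 − 0.6100| = 0.020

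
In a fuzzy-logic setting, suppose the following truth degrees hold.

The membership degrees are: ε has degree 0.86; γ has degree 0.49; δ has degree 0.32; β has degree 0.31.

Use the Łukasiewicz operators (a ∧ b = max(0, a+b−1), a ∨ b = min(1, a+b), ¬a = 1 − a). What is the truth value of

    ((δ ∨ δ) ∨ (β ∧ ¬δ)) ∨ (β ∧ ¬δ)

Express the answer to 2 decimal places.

δ ∨ δ = min(1, a+b) on (0.32, 0.32) = 0.64
¬δ = 1 − 0.32 = 0.68
β ∧ ¬δ = max(0, a+b−1) on (0.31, 0.68) = 0.00
(δ ∨ δ) ∨ (β ∧ ¬δ) = min(1, a+b) on (0.64, 0.00) = 0.64
¬δ = 1 − 0.32 = 0.68
β ∧ ¬δ = max(0, a+b−1) on (0.31, 0.68) = 0.00
((δ ∨ δ) ∨ (β ∧ ¬δ)) ∨ (β ∧ ¬δ) = min(1, a+b) on (0.64, 0.00) = 0.64

0.64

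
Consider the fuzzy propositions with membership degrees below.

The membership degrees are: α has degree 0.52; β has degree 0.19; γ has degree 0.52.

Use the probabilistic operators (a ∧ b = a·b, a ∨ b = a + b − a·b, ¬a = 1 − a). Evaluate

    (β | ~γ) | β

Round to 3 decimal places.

~γ = 1 − 0.5200 = 0.4800
β | ~γ = a + b − a·b on (0.1900, 0.4800) = 0.5788
(β | ~γ) | β = a + b − a·b on (0.5788, 0.1900) = 0.6588

0.659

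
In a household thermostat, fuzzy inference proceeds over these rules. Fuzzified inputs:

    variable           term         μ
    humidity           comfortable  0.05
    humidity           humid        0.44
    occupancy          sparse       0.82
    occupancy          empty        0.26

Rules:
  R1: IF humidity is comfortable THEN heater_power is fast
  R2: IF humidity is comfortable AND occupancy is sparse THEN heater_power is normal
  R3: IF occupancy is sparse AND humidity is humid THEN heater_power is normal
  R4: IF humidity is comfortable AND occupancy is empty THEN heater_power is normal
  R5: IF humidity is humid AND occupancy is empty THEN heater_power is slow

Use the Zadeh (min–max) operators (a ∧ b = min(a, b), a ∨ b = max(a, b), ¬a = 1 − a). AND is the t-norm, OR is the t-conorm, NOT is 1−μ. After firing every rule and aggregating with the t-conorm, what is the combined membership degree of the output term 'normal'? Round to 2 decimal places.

R1: comfortable=0.05 → w = 0.05
R2: comfortable=0.05, sparse=0.82; AND[min(a, b)] → w = 0.05
R3: sparse=0.82, humid=0.44; AND[min(a, b)] → w = 0.44
R4: comfortable=0.05, empty=0.26; AND[min(a, b)] → w = 0.05
R5: humid=0.44, empty=0.26; AND[min(a, b)] → w = 0.26
Rules with consequent 'normal': {R2, R3, R4} → strengths 0.05, 0.44, 0.05
Aggregate via t-conorm [max(a, b)]: 0.44

0.44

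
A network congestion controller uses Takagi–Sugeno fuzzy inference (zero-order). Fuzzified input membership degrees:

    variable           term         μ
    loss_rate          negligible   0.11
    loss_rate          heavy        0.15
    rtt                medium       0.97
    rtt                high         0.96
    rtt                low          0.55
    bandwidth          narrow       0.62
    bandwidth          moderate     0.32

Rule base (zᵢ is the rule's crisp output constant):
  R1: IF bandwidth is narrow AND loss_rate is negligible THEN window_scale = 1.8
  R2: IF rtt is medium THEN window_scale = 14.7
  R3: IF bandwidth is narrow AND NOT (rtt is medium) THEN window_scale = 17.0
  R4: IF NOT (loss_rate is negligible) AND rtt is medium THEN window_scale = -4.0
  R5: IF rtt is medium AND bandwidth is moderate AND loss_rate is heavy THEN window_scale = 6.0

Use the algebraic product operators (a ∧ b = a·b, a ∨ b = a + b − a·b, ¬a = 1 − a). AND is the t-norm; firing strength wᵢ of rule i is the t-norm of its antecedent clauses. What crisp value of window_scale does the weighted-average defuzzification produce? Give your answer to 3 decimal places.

5.860

R1 (z=1.8): narrow=0.62, negligible=0.11; AND[a·b] → w = 0.0682
R2 (z=14.7): medium=0.97 → w = 0.9700
R3 (z=17.0): narrow=0.62, ¬medium=1−0.97=0.03; AND[a·b] → w = 0.0186
R4 (z=-4.0): ¬negligible=1−0.11=0.89, medium=0.97; AND[a·b] → w = 0.8633
R5 (z=6.0): medium=0.97, moderate=0.32, heavy=0.15; AND[a·b] → w = 0.0466
Weighted average = (0.0682·1.8 + 0.9700·14.7 + 0.0186·17.0 + 0.8633·-4.0 + 0.0466·6.0) / (0.0682 + 0.9700 + 0.0186 + 0.8633 + 0.0466)
  = 11.5241 / 1.9667 = 5.860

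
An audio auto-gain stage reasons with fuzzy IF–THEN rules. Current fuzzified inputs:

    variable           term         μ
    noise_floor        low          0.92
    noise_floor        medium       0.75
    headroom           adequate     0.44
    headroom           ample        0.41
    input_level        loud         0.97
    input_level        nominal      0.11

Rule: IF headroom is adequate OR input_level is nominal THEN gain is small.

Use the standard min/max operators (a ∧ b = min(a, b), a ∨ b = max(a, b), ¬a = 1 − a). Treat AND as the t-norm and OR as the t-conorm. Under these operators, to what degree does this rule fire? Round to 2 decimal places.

firing strength: adequate=0.44, nominal=0.11; OR[max(a, b)] → w = 0.44

0.44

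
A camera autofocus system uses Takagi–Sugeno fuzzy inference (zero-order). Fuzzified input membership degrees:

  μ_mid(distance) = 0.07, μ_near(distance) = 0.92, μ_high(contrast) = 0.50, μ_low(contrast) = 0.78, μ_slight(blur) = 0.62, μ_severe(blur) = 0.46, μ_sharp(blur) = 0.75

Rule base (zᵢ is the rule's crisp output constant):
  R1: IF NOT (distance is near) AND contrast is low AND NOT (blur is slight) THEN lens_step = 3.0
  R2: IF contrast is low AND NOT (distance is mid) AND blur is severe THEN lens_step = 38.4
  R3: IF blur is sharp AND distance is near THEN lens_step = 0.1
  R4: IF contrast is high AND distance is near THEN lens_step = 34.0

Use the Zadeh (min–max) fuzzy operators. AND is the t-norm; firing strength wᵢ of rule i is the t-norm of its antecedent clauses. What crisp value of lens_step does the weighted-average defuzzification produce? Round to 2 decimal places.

R1 (z=3.0): ¬near=1−0.92=0.08, low=0.78, ¬slight=1−0.62=0.38; AND[min(a, b)] → w = 0.08
R2 (z=38.4): low=0.78, ¬mid=1−0.07=0.93, severe=0.46; AND[min(a, b)] → w = 0.46
R3 (z=0.1): sharp=0.75, near=0.92; AND[min(a, b)] → w = 0.75
R4 (z=34.0): high=0.50, near=0.92; AND[min(a, b)] → w = 0.50
Weighted average = (0.08·3.0 + 0.46·38.4 + 0.75·0.1 + 0.50·34.0) / (0.08 + 0.46 + 0.75 + 0.50)
  = 34.9790 / 1.7900 = 19.54

19.54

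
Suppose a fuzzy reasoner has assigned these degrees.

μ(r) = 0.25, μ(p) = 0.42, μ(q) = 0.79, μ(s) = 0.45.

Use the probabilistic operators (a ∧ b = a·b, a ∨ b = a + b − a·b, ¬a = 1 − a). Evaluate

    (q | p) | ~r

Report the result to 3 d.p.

0.970

q | p = a + b − a·b on (0.7900, 0.4200) = 0.8782
~r = 1 − 0.2500 = 0.7500
(q | p) | ~r = a + b − a·b on (0.8782, 0.7500) = 0.9696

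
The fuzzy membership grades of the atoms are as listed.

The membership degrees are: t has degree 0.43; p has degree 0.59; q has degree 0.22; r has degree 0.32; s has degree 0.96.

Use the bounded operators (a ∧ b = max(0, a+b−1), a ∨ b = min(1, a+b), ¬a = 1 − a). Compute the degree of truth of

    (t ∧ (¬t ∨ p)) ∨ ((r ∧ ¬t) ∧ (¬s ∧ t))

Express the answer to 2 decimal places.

0.43

¬t = 1 − 0.43 = 0.57
¬t ∨ p = min(1, a+b) on (0.57, 0.59) = 1.00
t ∧ (¬t ∨ p) = max(0, a+b−1) on (0.43, 1.00) = 0.43
¬t = 1 − 0.43 = 0.57
r ∧ ¬t = max(0, a+b−1) on (0.32, 0.57) = 0.00
¬s = 1 − 0.96 = 0.04
¬s ∧ t = max(0, a+b−1) on (0.04, 0.43) = 0.00
(r ∧ ¬t) ∧ (¬s ∧ t) = max(0, a+b−1) on (0.00, 0.00) = 0.00
(t ∧ (¬t ∨ p)) ∨ ((r ∧ ¬t) ∧ (¬s ∧ t)) = min(1, a+b) on (0.43, 0.00) = 0.43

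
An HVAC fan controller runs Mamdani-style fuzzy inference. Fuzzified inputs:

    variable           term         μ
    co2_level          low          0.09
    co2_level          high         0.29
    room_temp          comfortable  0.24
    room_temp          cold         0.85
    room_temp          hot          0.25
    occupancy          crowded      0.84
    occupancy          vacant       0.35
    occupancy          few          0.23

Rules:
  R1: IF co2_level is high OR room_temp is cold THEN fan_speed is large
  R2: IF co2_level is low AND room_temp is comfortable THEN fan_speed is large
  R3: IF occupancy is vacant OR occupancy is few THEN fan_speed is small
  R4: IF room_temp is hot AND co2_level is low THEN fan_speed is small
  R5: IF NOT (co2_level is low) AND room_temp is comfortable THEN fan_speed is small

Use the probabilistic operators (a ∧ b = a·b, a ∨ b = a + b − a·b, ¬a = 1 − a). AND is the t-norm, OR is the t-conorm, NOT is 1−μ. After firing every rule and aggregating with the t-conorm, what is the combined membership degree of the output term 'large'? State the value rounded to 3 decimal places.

0.896

R1: high=0.29, cold=0.85; OR[a + b − a·b] → w = 0.8935
R2: low=0.09, comfortable=0.24; AND[a·b] → w = 0.0216
R3: vacant=0.35, few=0.23; OR[a + b − a·b] → w = 0.4995
R4: hot=0.25, low=0.09; AND[a·b] → w = 0.0225
R5: ¬low=1−0.09=0.91, comfortable=0.24; AND[a·b] → w = 0.2184
Rules with consequent 'large': {R1, R2} → strengths 0.8935, 0.0216
Aggregate via t-conorm [a + b − a·b]: 0.8958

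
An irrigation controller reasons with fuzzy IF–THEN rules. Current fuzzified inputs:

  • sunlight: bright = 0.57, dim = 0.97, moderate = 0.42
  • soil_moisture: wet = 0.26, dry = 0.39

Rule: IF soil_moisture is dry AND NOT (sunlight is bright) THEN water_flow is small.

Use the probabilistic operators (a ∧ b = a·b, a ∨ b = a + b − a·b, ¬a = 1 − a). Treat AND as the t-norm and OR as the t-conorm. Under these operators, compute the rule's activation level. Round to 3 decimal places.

0.168

firing strength: dry=0.39, ¬bright=1−0.57=0.43; AND[a·b] → w = 0.1677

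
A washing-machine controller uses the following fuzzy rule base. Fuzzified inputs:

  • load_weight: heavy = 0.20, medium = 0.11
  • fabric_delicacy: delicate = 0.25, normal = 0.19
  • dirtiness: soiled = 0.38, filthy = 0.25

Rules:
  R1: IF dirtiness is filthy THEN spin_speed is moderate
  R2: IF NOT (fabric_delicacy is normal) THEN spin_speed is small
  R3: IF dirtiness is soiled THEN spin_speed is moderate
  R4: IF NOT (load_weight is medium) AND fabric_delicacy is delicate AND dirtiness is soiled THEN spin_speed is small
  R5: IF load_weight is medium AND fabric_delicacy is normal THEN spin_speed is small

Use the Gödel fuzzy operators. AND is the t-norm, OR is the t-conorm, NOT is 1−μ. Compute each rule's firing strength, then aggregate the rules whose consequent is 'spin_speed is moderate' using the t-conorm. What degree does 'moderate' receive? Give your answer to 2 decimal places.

0.38

R1: filthy=0.25 → w = 0.25
R2: ¬normal=1−0.19=0.81 → w = 0.81
R3: soiled=0.38 → w = 0.38
R4: ¬medium=1−0.11=0.89, delicate=0.25, soiled=0.38; AND[min(a, b)] → w = 0.25
R5: medium=0.11, normal=0.19; AND[min(a, b)] → w = 0.11
Rules with consequent 'moderate': {R1, R3} → strengths 0.25, 0.38
Aggregate via t-conorm [max(a, b)]: 0.38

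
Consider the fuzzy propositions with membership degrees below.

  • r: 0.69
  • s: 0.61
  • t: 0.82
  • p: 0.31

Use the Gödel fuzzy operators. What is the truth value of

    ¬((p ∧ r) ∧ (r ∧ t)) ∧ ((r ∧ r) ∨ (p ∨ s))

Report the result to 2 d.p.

p ∧ r = min(a, b) on (0.31, 0.69) = 0.31
r ∧ t = min(a, b) on (0.69, 0.82) = 0.69
(p ∧ r) ∧ (r ∧ t) = min(a, b) on (0.31, 0.69) = 0.31
¬((p ∧ r) ∧ (r ∧ t)) = 1 − 0.31 = 0.69
r ∧ r = min(a, b) on (0.69, 0.69) = 0.69
p ∨ s = max(a, b) on (0.31, 0.61) = 0.61
(r ∧ r) ∨ (p ∨ s) = max(a, b) on (0.69, 0.61) = 0.69
¬((p ∧ r) ∧ (r ∧ t)) ∧ ((r ∧ r) ∨ (p ∨ s)) = min(a, b) on (0.69, 0.69) = 0.69

0.69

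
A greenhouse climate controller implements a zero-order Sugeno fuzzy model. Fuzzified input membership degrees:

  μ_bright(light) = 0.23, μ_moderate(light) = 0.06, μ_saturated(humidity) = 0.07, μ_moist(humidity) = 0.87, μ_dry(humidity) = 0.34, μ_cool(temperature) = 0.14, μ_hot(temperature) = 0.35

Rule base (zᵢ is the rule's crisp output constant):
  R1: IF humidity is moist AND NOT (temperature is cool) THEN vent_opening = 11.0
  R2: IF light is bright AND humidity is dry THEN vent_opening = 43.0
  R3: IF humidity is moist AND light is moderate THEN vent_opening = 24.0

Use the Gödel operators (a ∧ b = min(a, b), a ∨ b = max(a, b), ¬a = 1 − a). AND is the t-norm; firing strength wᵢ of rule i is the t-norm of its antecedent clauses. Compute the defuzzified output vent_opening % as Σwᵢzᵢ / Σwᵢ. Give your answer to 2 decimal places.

18.08

R1 (z=11.0): moist=0.87, ¬cool=1−0.14=0.86; AND[min(a, b)] → w = 0.86
R2 (z=43.0): bright=0.23, dry=0.34; AND[min(a, b)] → w = 0.23
R3 (z=24.0): moist=0.87, moderate=0.06; AND[min(a, b)] → w = 0.06
Weighted average = (0.86·11.0 + 0.23·43.0 + 0.06·24.0) / (0.86 + 0.23 + 0.06)
  = 20.7900 / 1.1500 = 18.08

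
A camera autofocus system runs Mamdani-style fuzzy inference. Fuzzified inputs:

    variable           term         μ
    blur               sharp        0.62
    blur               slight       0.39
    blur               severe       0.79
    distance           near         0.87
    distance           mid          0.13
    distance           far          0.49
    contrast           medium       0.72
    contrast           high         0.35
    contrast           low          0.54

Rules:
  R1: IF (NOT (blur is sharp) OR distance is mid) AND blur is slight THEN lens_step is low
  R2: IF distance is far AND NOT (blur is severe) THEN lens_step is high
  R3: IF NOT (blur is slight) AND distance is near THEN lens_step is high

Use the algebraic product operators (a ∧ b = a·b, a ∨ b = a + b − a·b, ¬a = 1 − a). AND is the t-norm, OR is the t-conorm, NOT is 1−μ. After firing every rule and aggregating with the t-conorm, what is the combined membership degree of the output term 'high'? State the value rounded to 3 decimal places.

0.579

R1: (¬sharp=1−0.62=0.38 OR mid=0.13) = 0.4606; AND[a·b] with slight=0.39 → w = 0.1796
R2: far=0.49, ¬severe=1−0.79=0.21; AND[a·b] → w = 0.1029
R3: ¬slight=1−0.39=0.61, near=0.87; AND[a·b] → w = 0.5307
Rules with consequent 'high': {R2, R3} → strengths 0.1029, 0.5307
Aggregate via t-conorm [a + b − a·b]: 0.5790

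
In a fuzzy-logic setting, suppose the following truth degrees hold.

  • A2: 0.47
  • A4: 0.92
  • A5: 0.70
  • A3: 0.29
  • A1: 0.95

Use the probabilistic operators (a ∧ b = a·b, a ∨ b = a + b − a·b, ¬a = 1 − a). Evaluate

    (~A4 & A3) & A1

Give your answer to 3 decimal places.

~A4 = 1 − 0.9200 = 0.0800
~A4 & A3 = a·b on (0.0800, 0.2900) = 0.0232
(~A4 & A3) & A1 = a·b on (0.0232, 0.9500) = 0.0220

0.022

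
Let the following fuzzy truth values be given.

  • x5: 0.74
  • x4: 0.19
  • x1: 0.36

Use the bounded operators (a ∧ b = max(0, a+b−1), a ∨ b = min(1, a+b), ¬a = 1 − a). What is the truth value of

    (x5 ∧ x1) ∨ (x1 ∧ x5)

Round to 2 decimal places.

x5 ∧ x1 = max(0, a+b−1) on (0.74, 0.36) = 0.10
x1 ∧ x5 = max(0, a+b−1) on (0.36, 0.74) = 0.10
(x5 ∧ x1) ∨ (x1 ∧ x5) = min(1, a+b) on (0.10, 0.10) = 0.20

0.20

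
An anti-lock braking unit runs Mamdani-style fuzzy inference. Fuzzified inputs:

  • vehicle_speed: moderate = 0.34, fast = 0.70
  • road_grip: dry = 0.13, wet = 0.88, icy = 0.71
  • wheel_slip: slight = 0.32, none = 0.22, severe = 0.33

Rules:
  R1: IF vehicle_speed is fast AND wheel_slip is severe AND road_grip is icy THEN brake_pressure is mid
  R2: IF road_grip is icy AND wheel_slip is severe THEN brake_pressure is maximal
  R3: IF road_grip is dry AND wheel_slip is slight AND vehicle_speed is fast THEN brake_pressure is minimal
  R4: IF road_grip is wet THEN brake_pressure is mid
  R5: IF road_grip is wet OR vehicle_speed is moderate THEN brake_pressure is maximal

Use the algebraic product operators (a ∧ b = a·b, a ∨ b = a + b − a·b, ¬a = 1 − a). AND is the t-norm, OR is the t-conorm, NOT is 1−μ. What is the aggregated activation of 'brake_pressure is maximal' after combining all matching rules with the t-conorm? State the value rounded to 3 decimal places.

R1: fast=0.70, severe=0.33, icy=0.71; AND[a·b] → w = 0.1640
R2: icy=0.71, severe=0.33; AND[a·b] → w = 0.2343
R3: dry=0.13, slight=0.32, fast=0.70; AND[a·b] → w = 0.0291
R4: wet=0.88 → w = 0.8800
R5: wet=0.88, moderate=0.34; OR[a + b − a·b] → w = 0.9208
Rules with consequent 'maximal': {R2, R5} → strengths 0.2343, 0.9208
Aggregate via t-conorm [a + b − a·b]: 0.9394

0.939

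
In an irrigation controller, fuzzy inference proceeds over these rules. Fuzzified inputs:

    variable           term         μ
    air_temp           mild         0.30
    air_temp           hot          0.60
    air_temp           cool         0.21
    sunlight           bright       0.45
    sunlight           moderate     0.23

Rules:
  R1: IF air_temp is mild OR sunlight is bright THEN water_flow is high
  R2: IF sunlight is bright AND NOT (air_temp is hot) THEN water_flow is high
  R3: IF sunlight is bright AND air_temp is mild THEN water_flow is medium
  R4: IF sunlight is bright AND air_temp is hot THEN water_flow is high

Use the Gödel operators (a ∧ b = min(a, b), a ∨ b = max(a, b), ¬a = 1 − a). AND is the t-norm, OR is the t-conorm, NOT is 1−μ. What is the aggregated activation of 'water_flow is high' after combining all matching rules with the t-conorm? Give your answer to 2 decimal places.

0.45

R1: mild=0.30, bright=0.45; OR[max(a, b)] → w = 0.45
R2: bright=0.45, ¬hot=1−0.60=0.40; AND[min(a, b)] → w = 0.40
R3: bright=0.45, mild=0.30; AND[min(a, b)] → w = 0.30
R4: bright=0.45, hot=0.60; AND[min(a, b)] → w = 0.45
Rules with consequent 'high': {R1, R2, R4} → strengths 0.45, 0.40, 0.45
Aggregate via t-conorm [max(a, b)]: 0.45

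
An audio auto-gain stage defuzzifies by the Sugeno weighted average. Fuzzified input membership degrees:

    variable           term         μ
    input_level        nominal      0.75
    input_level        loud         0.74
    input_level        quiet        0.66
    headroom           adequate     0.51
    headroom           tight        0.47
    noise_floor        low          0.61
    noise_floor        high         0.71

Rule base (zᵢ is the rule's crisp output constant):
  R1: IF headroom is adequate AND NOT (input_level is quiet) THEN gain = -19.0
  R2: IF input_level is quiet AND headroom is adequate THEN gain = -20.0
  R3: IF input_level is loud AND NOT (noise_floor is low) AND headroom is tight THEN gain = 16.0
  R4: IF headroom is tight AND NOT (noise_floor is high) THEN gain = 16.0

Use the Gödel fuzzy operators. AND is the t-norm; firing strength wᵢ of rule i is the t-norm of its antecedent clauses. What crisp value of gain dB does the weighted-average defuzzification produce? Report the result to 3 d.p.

-3.778

R1 (z=-19.0): adequate=0.51, ¬quiet=1−0.66=0.34; AND[min(a, b)] → w = 0.34
R2 (z=-20.0): quiet=0.66, adequate=0.51; AND[min(a, b)] → w = 0.51
R3 (z=16.0): loud=0.74, ¬low=1−0.61=0.39, tight=0.47; AND[min(a, b)] → w = 0.39
R4 (z=16.0): tight=0.47, ¬high=1−0.71=0.29; AND[min(a, b)] → w = 0.29
Weighted average = (0.34·-19.0 + 0.51·-20.0 + 0.39·16.0 + 0.29·16.0) / (0.34 + 0.51 + 0.39 + 0.29)
  = -5.7800 / 1.5300 = -3.778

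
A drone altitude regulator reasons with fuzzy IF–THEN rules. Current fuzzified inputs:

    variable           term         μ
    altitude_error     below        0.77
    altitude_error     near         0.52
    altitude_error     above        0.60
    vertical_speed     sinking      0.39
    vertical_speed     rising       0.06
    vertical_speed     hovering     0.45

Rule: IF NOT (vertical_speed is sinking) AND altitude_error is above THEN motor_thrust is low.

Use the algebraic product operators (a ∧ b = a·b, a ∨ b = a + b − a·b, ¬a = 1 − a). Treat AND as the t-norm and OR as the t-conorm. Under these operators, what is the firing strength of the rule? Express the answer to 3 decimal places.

0.366

firing strength: ¬sinking=1−0.39=0.61, above=0.60; AND[a·b] → w = 0.3660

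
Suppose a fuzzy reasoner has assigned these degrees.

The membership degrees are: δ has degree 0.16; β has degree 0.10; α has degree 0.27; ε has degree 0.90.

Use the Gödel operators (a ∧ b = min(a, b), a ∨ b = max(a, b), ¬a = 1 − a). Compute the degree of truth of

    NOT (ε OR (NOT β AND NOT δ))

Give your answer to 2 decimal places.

NOT β = 1 − 0.10 = 0.90
NOT δ = 1 − 0.16 = 0.84
NOT β AND NOT δ = min(a, b) on (0.90, 0.84) = 0.84
ε OR (NOT β AND NOT δ) = max(a, b) on (0.90, 0.84) = 0.90
NOT (ε OR (NOT β AND NOT δ)) = 1 − 0.90 = 0.10

0.10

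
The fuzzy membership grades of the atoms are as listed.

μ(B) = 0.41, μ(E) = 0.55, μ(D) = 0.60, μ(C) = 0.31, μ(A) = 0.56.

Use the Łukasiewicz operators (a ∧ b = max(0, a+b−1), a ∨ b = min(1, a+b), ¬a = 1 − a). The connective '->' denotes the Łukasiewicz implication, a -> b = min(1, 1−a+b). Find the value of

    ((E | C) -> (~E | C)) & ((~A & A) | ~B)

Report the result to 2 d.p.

E | C = min(1, a+b) on (0.55, 0.31) = 0.86
~E = 1 − 0.55 = 0.45
~E | C = min(1, a+b) on (0.45, 0.31) = 0.76
(E | C) -> (~E | C)  [Łukasiewicz: min(1, 1−a+b)] with a=0.86, b=0.76 → 0.90
~A = 1 − 0.56 = 0.44
~A & A = max(0, a+b−1) on (0.44, 0.56) = 0.00
~B = 1 − 0.41 = 0.59
(~A & A) | ~B = min(1, a+b) on (0.00, 0.59) = 0.59
((E | C) -> (~E | C)) & ((~A & A) | ~B) = max(0, a+b−1) on (0.90, 0.59) = 0.49

0.49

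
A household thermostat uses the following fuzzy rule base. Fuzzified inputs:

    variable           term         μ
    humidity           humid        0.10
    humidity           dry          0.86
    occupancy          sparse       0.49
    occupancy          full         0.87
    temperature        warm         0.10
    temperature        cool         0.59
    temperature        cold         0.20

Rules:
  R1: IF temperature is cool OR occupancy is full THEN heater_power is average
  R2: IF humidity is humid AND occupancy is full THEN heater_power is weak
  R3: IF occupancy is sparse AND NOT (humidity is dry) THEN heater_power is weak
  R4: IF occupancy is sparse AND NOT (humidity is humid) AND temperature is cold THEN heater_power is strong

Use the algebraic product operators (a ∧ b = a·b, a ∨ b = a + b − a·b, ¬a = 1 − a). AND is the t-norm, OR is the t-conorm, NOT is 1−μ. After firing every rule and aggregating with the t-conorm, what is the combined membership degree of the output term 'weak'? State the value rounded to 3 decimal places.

R1: cool=0.59, full=0.87; OR[a + b − a·b] → w = 0.9467
R2: humid=0.10, full=0.87; AND[a·b] → w = 0.0870
R3: sparse=0.49, ¬dry=1−0.86=0.14; AND[a·b] → w = 0.0686
R4: sparse=0.49, ¬humid=1−0.10=0.90, cold=0.20; AND[a·b] → w = 0.0882
Rules with consequent 'weak': {R2, R3} → strengths 0.0870, 0.0686
Aggregate via t-conorm [a + b − a·b]: 0.1496

0.150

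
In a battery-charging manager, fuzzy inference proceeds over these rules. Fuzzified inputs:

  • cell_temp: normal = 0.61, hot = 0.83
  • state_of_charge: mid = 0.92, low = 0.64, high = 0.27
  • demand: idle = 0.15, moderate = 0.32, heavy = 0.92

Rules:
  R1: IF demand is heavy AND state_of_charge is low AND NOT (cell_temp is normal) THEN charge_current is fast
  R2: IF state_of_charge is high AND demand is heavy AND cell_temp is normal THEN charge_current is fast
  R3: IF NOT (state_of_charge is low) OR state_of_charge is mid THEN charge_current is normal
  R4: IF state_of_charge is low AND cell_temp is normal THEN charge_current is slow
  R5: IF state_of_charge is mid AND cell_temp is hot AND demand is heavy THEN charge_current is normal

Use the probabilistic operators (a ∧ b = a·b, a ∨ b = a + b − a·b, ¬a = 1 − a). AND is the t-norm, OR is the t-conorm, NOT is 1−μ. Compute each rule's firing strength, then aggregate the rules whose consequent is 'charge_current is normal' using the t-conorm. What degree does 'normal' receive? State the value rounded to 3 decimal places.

R1: heavy=0.92, low=0.64, ¬normal=1−0.61=0.39; AND[a·b] → w = 0.2296
R2: high=0.27, heavy=0.92, normal=0.61; AND[a·b] → w = 0.1515
R3: ¬low=1−0.64=0.36, mid=0.92; OR[a + b − a·b] → w = 0.9488
R4: low=0.64, normal=0.61; AND[a·b] → w = 0.3904
R5: mid=0.92, hot=0.83, heavy=0.92; AND[a·b] → w = 0.7025
Rules with consequent 'normal': {R3, R5} → strengths 0.9488, 0.7025
Aggregate via t-conorm [a + b − a·b]: 0.9848

0.985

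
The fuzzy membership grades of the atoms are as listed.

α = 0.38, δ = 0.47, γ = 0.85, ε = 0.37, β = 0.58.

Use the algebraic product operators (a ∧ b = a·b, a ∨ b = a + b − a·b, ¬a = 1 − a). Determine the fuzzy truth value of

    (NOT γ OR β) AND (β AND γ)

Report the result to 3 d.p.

NOT γ = 1 − 0.8500 = 0.1500
NOT γ OR β = a + b − a·b on (0.1500, 0.5800) = 0.6430
β AND γ = a·b on (0.5800, 0.8500) = 0.4930
(NOT γ OR β) AND (β AND γ) = a·b on (0.6430, 0.4930) = 0.3170

0.317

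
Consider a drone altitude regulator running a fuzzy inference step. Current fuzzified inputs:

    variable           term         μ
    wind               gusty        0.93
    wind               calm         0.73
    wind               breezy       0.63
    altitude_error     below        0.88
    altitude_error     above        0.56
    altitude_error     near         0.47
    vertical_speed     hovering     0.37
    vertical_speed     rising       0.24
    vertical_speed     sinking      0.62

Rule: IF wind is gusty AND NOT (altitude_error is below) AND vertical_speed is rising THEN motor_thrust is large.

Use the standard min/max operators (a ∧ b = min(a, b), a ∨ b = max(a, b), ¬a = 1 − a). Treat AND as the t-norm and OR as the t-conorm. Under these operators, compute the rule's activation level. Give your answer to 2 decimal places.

0.12

firing strength: gusty=0.93, ¬below=1−0.88=0.12, rising=0.24; AND[min(a, b)] → w = 0.12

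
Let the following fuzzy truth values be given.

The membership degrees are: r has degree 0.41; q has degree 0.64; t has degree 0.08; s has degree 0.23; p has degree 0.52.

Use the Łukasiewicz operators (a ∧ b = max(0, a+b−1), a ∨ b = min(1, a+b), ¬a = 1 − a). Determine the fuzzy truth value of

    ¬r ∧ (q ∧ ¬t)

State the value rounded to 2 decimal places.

0.15

¬r = 1 − 0.41 = 0.59
¬t = 1 − 0.08 = 0.92
q ∧ ¬t = max(0, a+b−1) on (0.64, 0.92) = 0.56
¬r ∧ (q ∧ ¬t) = max(0, a+b−1) on (0.59, 0.56) = 0.15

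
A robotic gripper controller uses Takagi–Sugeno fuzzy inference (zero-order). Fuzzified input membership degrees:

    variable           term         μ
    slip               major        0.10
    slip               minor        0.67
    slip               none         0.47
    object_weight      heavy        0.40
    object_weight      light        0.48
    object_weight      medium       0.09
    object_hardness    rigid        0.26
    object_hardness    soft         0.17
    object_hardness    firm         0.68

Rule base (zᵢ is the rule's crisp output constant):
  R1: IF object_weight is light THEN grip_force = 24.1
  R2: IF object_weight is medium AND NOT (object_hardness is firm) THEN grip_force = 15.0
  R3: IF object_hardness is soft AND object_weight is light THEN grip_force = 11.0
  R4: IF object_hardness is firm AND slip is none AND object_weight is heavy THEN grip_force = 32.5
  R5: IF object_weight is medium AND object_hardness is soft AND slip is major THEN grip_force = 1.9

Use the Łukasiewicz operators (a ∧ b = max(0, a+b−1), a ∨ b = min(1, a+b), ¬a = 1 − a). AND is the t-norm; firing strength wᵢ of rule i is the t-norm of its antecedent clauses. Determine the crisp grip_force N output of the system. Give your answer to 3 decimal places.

R1 (z=24.1): light=0.48 → w = 0.48
R2 (z=15.0): medium=0.09, ¬firm=1−0.68=0.32; AND[max(0, a+b−1)] → w = 0.00
R3 (z=11.0): soft=0.17, light=0.48; AND[max(0, a+b−1)] → w = 0.00
R4 (z=32.5): firm=0.68, none=0.47, heavy=0.40; AND[max(0, a+b−1)] → w = 0.00
R5 (z=1.9): medium=0.09, soft=0.17, major=0.10; AND[max(0, a+b−1)] → w = 0.00
Weighted average = (0.48·24.1 + 0.00·15.0 + 0.00·11.0 + 0.00·32.5 + 0.00·1.9) / (0.48 + 0.00 + 0.00 + 0.00 + 0.00)
  = 11.5680 / 0.4800 = 24.100

24.100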